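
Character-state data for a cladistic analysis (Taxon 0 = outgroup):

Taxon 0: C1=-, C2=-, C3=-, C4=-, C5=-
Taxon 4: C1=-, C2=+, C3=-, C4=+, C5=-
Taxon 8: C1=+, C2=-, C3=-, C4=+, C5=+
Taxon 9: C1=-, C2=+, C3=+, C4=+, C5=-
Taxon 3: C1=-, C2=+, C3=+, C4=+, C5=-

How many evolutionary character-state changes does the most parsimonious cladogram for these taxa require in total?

The outgroup has state '-' for every character, so '+' is the derived state throughout.
C1 (derived state '+') is unique to Taxon 8 (autapomorphy; uninformative for grouping).
C2 (derived state '+') is shared by Taxon 3, Taxon 4, and Taxon 9 — a synapomorphy uniting that clade.
Only Taxon 3 and Taxon 9 show the derived state '+' for C3, supporting them as a clade.
All ingroup taxa share the derived state '+' for C4; it defines the ingroup but does not resolve relationships within it.
C5: derived state '+' in Taxon 8 only — an autapomorphy, so it tells us nothing about relationships among taxa.
Most parsimonious ingroup topology: ((Taxon 4,(Taxon 9,Taxon 3)),Taxon 8).
Changes per character on this tree: C1: 1; C2: 1; C3: 1; C4: 1; C5: 1.
Total = 5.

5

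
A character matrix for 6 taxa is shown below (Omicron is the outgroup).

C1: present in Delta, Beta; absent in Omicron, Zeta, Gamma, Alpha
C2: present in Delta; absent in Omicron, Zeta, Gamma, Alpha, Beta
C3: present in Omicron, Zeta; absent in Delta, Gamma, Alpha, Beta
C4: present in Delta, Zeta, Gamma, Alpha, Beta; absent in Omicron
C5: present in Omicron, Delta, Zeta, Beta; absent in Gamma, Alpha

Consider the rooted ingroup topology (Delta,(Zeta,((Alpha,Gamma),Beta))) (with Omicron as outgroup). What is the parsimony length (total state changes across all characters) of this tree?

Map each character onto (Delta,(Zeta,((Alpha,Gamma),Beta))) (rooted by Omicron) and count the minimum state changes it requires (Fitch parsimony):
C1: 2; C2: 1; C3: 2; C4: 1; C5: 1.
Total tree length = 7.

7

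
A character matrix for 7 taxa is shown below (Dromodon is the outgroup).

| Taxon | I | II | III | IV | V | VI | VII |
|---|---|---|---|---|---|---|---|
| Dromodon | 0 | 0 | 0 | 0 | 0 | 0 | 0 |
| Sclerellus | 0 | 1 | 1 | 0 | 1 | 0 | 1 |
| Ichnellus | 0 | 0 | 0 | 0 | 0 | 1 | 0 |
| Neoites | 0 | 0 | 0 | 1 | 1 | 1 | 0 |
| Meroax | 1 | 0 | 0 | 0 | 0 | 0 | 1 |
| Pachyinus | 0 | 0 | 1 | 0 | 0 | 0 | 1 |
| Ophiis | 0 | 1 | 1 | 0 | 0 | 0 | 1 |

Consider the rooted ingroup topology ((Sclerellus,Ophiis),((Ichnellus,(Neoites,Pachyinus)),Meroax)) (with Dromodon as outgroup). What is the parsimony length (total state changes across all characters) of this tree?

Map each character onto ((Sclerellus,Ophiis),((Ichnellus,(Neoites,Pachyinus)),Meroax)) (rooted by Dromodon) and count the minimum state changes it requires (Fitch parsimony):
I: 1; II: 1; III: 2; IV: 1; V: 2; VI: 2; VII: 3.
Total tree length = 12.

12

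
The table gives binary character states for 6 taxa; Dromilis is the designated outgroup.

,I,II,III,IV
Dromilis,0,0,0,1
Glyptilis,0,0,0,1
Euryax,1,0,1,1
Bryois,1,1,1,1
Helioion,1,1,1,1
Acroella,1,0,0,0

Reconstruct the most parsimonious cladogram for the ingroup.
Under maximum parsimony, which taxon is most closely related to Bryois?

Character polarity is set by the outgroup: the derived state is whichever differs from the outgroup's state, so for IV the derived state is '0', and for the remaining characters it is '1'.
Only Acroella, Bryois, Euryax, and Helioion show the derived state '1' for I, supporting them as a clade.
II (derived state '1') is shared by Bryois and Helioion — a synapomorphy uniting that clade.
III (derived state '1') is shared by Bryois, Euryax, and Helioion — a synapomorphy uniting that clade.
IV: derived state '0' in Acroella only — an autapomorphy, so it tells us nothing about relationships among taxa.
Most parsimonious ingroup topology: (Glyptilis,((Euryax,(Bryois,Helioion)),Acroella)).
Bryois and Helioion form a cherry on this tree, so they are sister taxa.

Helioion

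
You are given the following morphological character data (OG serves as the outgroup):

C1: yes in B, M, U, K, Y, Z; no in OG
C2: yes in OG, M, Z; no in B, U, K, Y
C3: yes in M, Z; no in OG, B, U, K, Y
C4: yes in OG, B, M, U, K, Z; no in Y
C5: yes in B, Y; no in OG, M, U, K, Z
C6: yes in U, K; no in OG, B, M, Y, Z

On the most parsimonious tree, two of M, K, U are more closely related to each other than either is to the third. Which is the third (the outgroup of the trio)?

Character polarity is set by the outgroup: the derived state is whichever differs from the outgroup's state, so for C2, C4 the derived state is 'no', and for the remaining characters it is 'yes'.
C1 (derived state 'yes') is shared by all ingroup taxa — unites the whole ingroup.
C2: derived state 'no' in B, K, U, and Y only — synapomorphy for {B, K, U, Y}.
C3 (derived state 'yes') is shared by M and Z — a synapomorphy uniting that clade.
C4: derived state 'no' in Y only — an autapomorphy, so it tells us nothing about relationships among taxa.
C5: derived state 'yes' in B and Y only — synapomorphy for {B, Y}.
C6 (derived state 'yes') is shared by K and U — a synapomorphy uniting that clade.
Most parsimonious ingroup topology: (((B,Y),(U,K)),(M,Z)).
K and U share a more recent common ancestor with each other than either does with M, so M is the least closely related of the three.

M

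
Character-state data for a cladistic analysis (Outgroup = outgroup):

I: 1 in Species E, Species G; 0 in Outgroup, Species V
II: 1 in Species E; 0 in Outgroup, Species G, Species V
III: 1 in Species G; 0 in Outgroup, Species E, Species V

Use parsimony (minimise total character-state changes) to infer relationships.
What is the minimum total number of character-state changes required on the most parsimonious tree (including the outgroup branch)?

3

The outgroup has state '0' for every character, so '1' is the derived state throughout.
I (derived state '1') is shared by Species E and Species G — a synapomorphy uniting that clade.
II (derived state '1') is unique to Species E (autapomorphy; uninformative for grouping).
III: derived state '1' in Species G only — an autapomorphy, so it tells us nothing about relationships among taxa.
Most parsimonious ingroup topology: ((Species E,Species G),Species V).
Changes per character on this tree: I: 1; II: 1; III: 1.
Total = 3.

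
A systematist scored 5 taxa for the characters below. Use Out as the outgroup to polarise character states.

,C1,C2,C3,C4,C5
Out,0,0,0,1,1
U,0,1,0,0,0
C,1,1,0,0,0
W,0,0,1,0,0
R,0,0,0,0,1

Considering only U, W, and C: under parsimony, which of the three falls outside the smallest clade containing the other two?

W

Character polarity is set by the outgroup: the derived state is whichever differs from the outgroup's state, so for C4, C5 the derived state is '0', and for the remaining characters it is '1'.
C1 (derived state '1') is unique to C (autapomorphy; uninformative for grouping).
C2 (derived state '1') is shared by C and U — a synapomorphy uniting that clade.
C3 (derived state '1') is unique to W (autapomorphy; uninformative for grouping).
All ingroup taxa share the derived state '0' for C4; it defines the ingroup but does not resolve relationships within it.
C5 (derived state '0') is shared by C, U, and W — a synapomorphy uniting that clade.
Most parsimonious ingroup topology: (((U,C),W),R).
C and U share a more recent common ancestor with each other than either does with W, so W is the least closely related of the three.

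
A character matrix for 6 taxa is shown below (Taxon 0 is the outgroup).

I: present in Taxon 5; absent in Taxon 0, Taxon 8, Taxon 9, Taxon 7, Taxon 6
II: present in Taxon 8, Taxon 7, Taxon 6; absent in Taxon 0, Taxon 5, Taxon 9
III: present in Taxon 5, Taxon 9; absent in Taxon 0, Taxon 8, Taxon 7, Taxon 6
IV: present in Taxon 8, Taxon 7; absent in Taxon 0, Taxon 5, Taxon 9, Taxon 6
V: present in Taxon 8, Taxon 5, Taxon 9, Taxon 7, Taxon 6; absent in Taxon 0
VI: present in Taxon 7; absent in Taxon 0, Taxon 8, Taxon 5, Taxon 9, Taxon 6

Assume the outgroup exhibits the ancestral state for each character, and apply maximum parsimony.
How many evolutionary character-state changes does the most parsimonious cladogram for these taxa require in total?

6

The outgroup has state 'absent' for every character, so 'present' is the derived state throughout.
I: derived state 'present' in Taxon 5 only — an autapomorphy, so it tells us nothing about relationships among taxa.
II: derived state 'present' in Taxon 6, Taxon 7, and Taxon 8 only — synapomorphy for {Taxon 6, Taxon 7, Taxon 8}.
III (derived state 'present') is shared by Taxon 5 and Taxon 9 — a synapomorphy uniting that clade.
IV (derived state 'present') is shared by Taxon 7 and Taxon 8 — a synapomorphy uniting that clade.
All ingroup taxa share the derived state 'present' for V; it defines the ingroup but does not resolve relationships within it.
VI: derived state 'present' in Taxon 7 only — an autapomorphy, so it tells us nothing about relationships among taxa.
Most parsimonious ingroup topology: (((Taxon 8,Taxon 7),Taxon 6),(Taxon 5,Taxon 9)).
Changes per character on this tree: I: 1; II: 1; III: 1; IV: 1; V: 1; VI: 1.
Total = 6.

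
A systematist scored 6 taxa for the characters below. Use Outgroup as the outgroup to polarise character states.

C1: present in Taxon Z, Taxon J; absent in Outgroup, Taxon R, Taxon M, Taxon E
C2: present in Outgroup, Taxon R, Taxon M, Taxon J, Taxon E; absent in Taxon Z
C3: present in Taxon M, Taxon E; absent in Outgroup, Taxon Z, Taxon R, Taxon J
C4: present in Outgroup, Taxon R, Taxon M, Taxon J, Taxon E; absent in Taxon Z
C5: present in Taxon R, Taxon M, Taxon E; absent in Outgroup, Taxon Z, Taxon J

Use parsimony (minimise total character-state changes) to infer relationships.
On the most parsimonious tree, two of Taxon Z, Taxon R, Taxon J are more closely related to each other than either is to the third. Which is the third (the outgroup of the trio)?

Taxon R

Character polarity is set by the outgroup: the derived state is whichever differs from the outgroup's state, so for C2, C4 the derived state is 'absent', and for the remaining characters it is 'present'.
C1: derived state 'present' in Taxon J and Taxon Z only — synapomorphy for {Taxon J, Taxon Z}.
C2: derived state 'absent' in Taxon Z only — an autapomorphy, so it tells us nothing about relationships among taxa.
C3: derived state 'present' in Taxon E and Taxon M only — synapomorphy for {Taxon E, Taxon M}.
C4 (derived state 'absent') is unique to Taxon Z (autapomorphy; uninformative for grouping).
C5 (derived state 'present') is shared by Taxon E, Taxon M, and Taxon R — a synapomorphy uniting that clade.
Most parsimonious ingroup topology: ((Taxon Z,Taxon J),(Taxon R,(Taxon M,Taxon E))).
Taxon J and Taxon Z share a more recent common ancestor with each other than either does with Taxon R, so Taxon R is the least closely related of the three.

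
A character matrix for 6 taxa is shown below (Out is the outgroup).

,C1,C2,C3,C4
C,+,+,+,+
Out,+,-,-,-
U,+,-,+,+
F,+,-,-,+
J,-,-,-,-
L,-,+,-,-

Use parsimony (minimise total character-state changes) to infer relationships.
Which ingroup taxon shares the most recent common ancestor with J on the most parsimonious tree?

L

Character polarity is set by the outgroup: the derived state is whichever differs from the outgroup's state, so for C1 the derived state is '-', and for the remaining characters it is '+'.
Only J and L show the derived state '-' for C1, supporting them as a clade.
C2 (state '+') occurs in C and L but conflicts with the nesting implied by the other characters — most parsimoniously interpreted as homoplasy.
C3 (derived state '+') is shared by C and U — a synapomorphy uniting that clade.
C4: derived state '+' in C, F, and U only — synapomorphy for {C, F, U}.
Most parsimonious ingroup topology: (((C,U),F),(J,L)).
J and L form a cherry on this tree, so they are sister taxa.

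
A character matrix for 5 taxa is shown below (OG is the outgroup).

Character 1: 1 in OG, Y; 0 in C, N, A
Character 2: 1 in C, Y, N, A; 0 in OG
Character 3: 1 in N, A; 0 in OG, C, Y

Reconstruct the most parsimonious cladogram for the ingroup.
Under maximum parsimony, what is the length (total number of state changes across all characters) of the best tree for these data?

Character polarity is set by the outgroup: the derived state is whichever differs from the outgroup's state, so for Character 1 the derived state is '0', and for the remaining characters it is '1'.
Character 1: derived state '0' in A, C, and N only — synapomorphy for {A, C, N}.
All ingroup taxa share the derived state '1' for Character 2; it defines the ingroup but does not resolve relationships within it.
Character 3: derived state '1' in A and N only — synapomorphy for {A, N}.
Most parsimonious ingroup topology: ((C,(N,A)),Y).
Changes per character on this tree: Character 1: 1; Character 2: 1; Character 3: 1.
Total = 3.

3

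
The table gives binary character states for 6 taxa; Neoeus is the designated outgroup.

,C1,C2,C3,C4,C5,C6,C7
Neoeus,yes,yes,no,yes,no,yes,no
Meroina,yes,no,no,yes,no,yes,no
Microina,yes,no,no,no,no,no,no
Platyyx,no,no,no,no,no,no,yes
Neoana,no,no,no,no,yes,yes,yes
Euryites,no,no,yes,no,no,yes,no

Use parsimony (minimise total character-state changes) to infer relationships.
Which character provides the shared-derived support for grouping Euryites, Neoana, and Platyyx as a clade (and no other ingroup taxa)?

Character polarity is set by the outgroup: the derived state is whichever differs from the outgroup's state, so for C1, C2, C4, C6 the derived state is 'no', and for the remaining characters it is 'yes'.
Only Euryites, Neoana, and Platyyx show the derived state 'no' for C1, supporting them as a clade.
All ingroup taxa share the derived state 'no' for C2; it defines the ingroup but does not resolve relationships within it.
C3: derived state 'yes' in Euryites only — an autapomorphy, so it tells us nothing about relationships among taxa.
Only Euryites, Microina, Neoana, and Platyyx show the derived state 'no' for C4, supporting them as a clade.
C5 (derived state 'yes') is unique to Neoana (autapomorphy; uninformative for grouping).
C6 (state 'no') occurs in Microina and Platyyx but conflicts with the nesting implied by the other characters — most parsimoniously interpreted as homoplasy.
C7 (derived state 'yes') is shared by Neoana and Platyyx — a synapomorphy uniting that clade.
Most parsimonious ingroup topology: (Meroina,(Microina,((Platyyx,Neoana),Euryites))).
The clade {Euryites, Neoana, Platyyx} is supported by C1: its derived state 'no' occurs in exactly those taxa and in no other taxon (including the outgroup).

C1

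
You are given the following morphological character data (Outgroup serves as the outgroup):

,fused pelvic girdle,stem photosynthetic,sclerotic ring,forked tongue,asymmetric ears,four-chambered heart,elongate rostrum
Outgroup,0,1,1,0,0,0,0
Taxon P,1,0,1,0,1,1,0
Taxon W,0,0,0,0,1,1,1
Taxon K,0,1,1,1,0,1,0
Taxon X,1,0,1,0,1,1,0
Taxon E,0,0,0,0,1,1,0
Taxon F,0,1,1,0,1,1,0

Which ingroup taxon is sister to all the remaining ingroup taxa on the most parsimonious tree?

Taxon K

Character polarity is set by the outgroup: the derived state is whichever differs from the outgroup's state, so for stem photosynthetic, sclerotic ring the derived state is '0', and for the remaining characters it is '1'.
fused pelvic girdle: derived state '1' in Taxon P and Taxon X only — synapomorphy for {Taxon P, Taxon X}.
stem photosynthetic: derived state '0' in Taxon E, Taxon P, Taxon W, and Taxon X only — synapomorphy for {Taxon E, Taxon P, Taxon W, Taxon X}.
Only Taxon E and Taxon W show the derived state '0' for sclerotic ring, supporting them as a clade.
forked tongue (derived state '1') is unique to Taxon K (autapomorphy; uninformative for grouping).
asymmetric ears (derived state '1') is shared by Taxon E, Taxon F, Taxon P, Taxon W, and Taxon X — a synapomorphy uniting that clade.
four-chambered heart (derived state '1') is shared by all ingroup taxa — unites the whole ingroup.
elongate rostrum (derived state '1') is unique to Taxon W (autapomorphy; uninformative for grouping).
Most parsimonious ingroup topology: ((((Taxon P,Taxon X),(Taxon W,Taxon E)),Taxon F),Taxon K).
Taxon K is sister to the clade containing all other ingroup taxa, so it is the earliest-diverging (most basal) ingroup lineage.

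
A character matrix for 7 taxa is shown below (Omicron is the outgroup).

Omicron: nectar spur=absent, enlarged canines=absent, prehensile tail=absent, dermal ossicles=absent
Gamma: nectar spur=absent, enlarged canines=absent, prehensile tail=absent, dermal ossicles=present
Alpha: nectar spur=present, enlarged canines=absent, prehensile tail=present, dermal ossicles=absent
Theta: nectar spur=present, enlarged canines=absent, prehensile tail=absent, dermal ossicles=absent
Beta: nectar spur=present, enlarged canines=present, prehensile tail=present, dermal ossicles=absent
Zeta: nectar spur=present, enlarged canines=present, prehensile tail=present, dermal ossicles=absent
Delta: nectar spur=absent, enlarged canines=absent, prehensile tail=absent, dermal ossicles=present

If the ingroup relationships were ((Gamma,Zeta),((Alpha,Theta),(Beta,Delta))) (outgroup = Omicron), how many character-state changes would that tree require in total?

10

Map each character onto ((Gamma,Zeta),((Alpha,Theta),(Beta,Delta))) (rooted by Omicron) and count the minimum state changes it requires (Fitch parsimony):
nectar spur: 3; enlarged canines: 2; prehensile tail: 3; dermal ossicles: 2.
Total tree length = 10.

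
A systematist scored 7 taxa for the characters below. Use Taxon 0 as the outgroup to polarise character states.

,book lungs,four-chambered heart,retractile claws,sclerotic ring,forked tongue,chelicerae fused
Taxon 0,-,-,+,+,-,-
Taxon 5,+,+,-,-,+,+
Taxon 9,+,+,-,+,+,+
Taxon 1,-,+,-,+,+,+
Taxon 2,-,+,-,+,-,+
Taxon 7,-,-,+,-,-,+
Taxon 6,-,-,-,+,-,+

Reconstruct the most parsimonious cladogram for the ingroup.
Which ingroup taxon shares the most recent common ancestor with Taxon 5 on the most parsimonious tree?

Character polarity is set by the outgroup: the derived state is whichever differs from the outgroup's state, so for retractile claws, sclerotic ring the derived state is '-', and for the remaining characters it is '+'.
book lungs: derived state '+' in Taxon 5 and Taxon 9 only — synapomorphy for {Taxon 5, Taxon 9}.
Only Taxon 1, Taxon 2, Taxon 5, and Taxon 9 show the derived state '+' for four-chambered heart, supporting them as a clade.
Only Taxon 1, Taxon 2, Taxon 5, Taxon 6, and Taxon 9 show the derived state '-' for retractile claws, supporting them as a clade.
sclerotic ring groups Taxon 5 and Taxon 7, which is incompatible with the clades supported by the remaining characters; treating it as convergent (homoplasy) costs fewer steps than any alternative tree.
forked tongue: derived state '+' in Taxon 1, Taxon 5, and Taxon 9 only — synapomorphy for {Taxon 1, Taxon 5, Taxon 9}.
chelicerae fused (derived state '+') is shared by all ingroup taxa — unites the whole ingroup.
Most parsimonious ingroup topology: (((((Taxon 5,Taxon 9),Taxon 1),Taxon 2),Taxon 6),Taxon 7).
Taxon 5 and Taxon 9 form a cherry on this tree, so they are sister taxa.

Taxon 9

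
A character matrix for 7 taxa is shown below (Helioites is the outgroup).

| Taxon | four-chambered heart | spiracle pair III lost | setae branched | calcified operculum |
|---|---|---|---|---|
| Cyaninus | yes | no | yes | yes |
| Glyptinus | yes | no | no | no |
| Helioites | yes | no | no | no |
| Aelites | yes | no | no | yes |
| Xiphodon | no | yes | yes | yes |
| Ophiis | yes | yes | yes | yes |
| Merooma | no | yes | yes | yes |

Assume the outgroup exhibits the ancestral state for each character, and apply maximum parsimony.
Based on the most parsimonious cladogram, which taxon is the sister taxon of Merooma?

Xiphodon

Character polarity is set by the outgroup: the derived state is whichever differs from the outgroup's state, so for four-chambered heart the derived state is 'no', and for the remaining characters it is 'yes'.
Only Merooma and Xiphodon show the derived state 'no' for four-chambered heart, supporting them as a clade.
spiracle pair III lost (derived state 'yes') is shared by Merooma, Ophiis, and Xiphodon — a synapomorphy uniting that clade.
setae branched (derived state 'yes') is shared by Cyaninus, Merooma, Ophiis, and Xiphodon — a synapomorphy uniting that clade.
calcified operculum (derived state 'yes') is shared by Aelites, Cyaninus, Merooma, Ophiis, and Xiphodon — a synapomorphy uniting that clade.
Most parsimonious ingroup topology: (((((Xiphodon,Merooma),Ophiis),Cyaninus),Aelites),Glyptinus).
Merooma and Xiphodon form a cherry on this tree, so they are sister taxa.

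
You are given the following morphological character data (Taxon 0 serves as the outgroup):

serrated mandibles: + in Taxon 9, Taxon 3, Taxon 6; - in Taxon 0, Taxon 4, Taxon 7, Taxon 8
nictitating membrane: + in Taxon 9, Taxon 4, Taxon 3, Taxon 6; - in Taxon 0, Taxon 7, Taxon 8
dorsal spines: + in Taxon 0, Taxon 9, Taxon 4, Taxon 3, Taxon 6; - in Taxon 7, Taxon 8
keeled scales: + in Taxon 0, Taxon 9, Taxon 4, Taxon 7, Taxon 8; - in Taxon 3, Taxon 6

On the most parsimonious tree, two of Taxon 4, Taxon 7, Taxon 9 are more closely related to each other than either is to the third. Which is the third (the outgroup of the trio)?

Taxon 7

Character polarity is set by the outgroup: the derived state is whichever differs from the outgroup's state, so for dorsal spines, keeled scales the derived state is '-', and for the remaining characters it is '+'.
serrated mandibles (derived state '+') is shared by Taxon 3, Taxon 6, and Taxon 9 — a synapomorphy uniting that clade.
nictitating membrane (derived state '+') is shared by Taxon 3, Taxon 4, Taxon 6, and Taxon 9 — a synapomorphy uniting that clade.
dorsal spines (derived state '-') is shared by Taxon 7 and Taxon 8 — a synapomorphy uniting that clade.
keeled scales (derived state '-') is shared by Taxon 3 and Taxon 6 — a synapomorphy uniting that clade.
Most parsimonious ingroup topology: (((Taxon 9,(Taxon 3,Taxon 6)),Taxon 4),(Taxon 7,Taxon 8)).
Taxon 9 and Taxon 4 share a more recent common ancestor with each other than either does with Taxon 7, so Taxon 7 is the least closely related of the three.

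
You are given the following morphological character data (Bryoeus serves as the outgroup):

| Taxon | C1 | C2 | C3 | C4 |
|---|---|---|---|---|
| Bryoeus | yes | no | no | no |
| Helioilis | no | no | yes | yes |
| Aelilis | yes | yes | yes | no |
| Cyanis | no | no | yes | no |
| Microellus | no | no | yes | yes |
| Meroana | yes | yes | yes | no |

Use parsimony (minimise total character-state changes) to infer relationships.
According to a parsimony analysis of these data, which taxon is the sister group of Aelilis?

Meroana

Character polarity is set by the outgroup: the derived state is whichever differs from the outgroup's state, so for C1 the derived state is 'no', and for the remaining characters it is 'yes'.
C1 (derived state 'no') is shared by Cyanis, Helioilis, and Microellus — a synapomorphy uniting that clade.
C2 (derived state 'yes') is shared by Aelilis and Meroana — a synapomorphy uniting that clade.
C3 (derived state 'yes') is shared by all ingroup taxa — unites the whole ingroup.
C4 (derived state 'yes') is shared by Helioilis and Microellus — a synapomorphy uniting that clade.
Most parsimonious ingroup topology: (((Helioilis,Microellus),Cyanis),(Aelilis,Meroana)).
Aelilis and Meroana form a cherry on this tree, so they are sister taxa.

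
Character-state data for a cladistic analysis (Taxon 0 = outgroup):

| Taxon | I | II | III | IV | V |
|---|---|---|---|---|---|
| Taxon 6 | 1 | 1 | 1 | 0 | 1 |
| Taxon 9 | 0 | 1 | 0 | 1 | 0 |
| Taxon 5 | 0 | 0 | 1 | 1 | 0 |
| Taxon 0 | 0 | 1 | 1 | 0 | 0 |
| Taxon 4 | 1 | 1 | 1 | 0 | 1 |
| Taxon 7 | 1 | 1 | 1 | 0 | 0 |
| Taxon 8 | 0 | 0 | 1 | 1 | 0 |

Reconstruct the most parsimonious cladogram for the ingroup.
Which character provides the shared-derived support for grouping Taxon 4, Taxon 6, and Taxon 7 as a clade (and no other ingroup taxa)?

I

Character polarity is set by the outgroup: the derived state is whichever differs from the outgroup's state, so for II, III the derived state is '0', and for the remaining characters it is '1'.
I: derived state '1' in Taxon 4, Taxon 6, and Taxon 7 only — synapomorphy for {Taxon 4, Taxon 6, Taxon 7}.
Only Taxon 5 and Taxon 8 show the derived state '0' for II, supporting them as a clade.
III (derived state '0') is unique to Taxon 9 (autapomorphy; uninformative for grouping).
IV: derived state '1' in Taxon 5, Taxon 8, and Taxon 9 only — synapomorphy for {Taxon 5, Taxon 8, Taxon 9}.
V: derived state '1' in Taxon 4 and Taxon 6 only — synapomorphy for {Taxon 4, Taxon 6}.
Most parsimonious ingroup topology: ((Taxon 7,(Taxon 4,Taxon 6)),(Taxon 9,(Taxon 8,Taxon 5))).
The clade {Taxon 4, Taxon 6, Taxon 7} is supported by I: its derived state '1' occurs in exactly those taxa and in no other taxon (including the outgroup).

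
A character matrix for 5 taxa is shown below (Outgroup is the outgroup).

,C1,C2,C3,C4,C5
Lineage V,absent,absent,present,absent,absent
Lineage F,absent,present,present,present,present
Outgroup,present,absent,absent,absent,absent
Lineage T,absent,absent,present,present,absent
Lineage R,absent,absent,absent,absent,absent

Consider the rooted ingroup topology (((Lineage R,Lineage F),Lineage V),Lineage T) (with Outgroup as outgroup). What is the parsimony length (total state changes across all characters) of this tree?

Map each character onto (((Lineage R,Lineage F),Lineage V),Lineage T) (rooted by Outgroup) and count the minimum state changes it requires (Fitch parsimony):
C1: 1; C2: 1; C3: 2; C4: 2; C5: 1.
Total tree length = 7.

7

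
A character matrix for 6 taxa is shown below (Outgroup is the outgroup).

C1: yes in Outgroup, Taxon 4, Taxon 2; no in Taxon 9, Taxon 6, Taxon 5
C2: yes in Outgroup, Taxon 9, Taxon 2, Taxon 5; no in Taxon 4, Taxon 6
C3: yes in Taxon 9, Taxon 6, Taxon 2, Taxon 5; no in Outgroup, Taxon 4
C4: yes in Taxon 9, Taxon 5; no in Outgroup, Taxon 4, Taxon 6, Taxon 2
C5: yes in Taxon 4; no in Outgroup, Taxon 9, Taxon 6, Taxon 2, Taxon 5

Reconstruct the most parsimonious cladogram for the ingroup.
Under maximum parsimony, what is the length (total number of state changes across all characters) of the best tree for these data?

Character polarity is set by the outgroup: the derived state is whichever differs from the outgroup's state, so for C1, C2 the derived state is 'no', and for the remaining characters it is 'yes'.
C1: derived state 'no' in Taxon 5, Taxon 6, and Taxon 9 only — synapomorphy for {Taxon 5, Taxon 6, Taxon 9}.
C2 groups Taxon 4 and Taxon 6, which is incompatible with the clades supported by the remaining characters; treating it as convergent (homoplasy) costs fewer steps than any alternative tree.
C3: derived state 'yes' in Taxon 2, Taxon 5, Taxon 6, and Taxon 9 only — synapomorphy for {Taxon 2, Taxon 5, Taxon 6, Taxon 9}.
C4 (derived state 'yes') is shared by Taxon 5 and Taxon 9 — a synapomorphy uniting that clade.
C5: derived state 'yes' in Taxon 4 only — an autapomorphy, so it tells us nothing about relationships among taxa.
Most parsimonious ingroup topology: (Taxon 4,(((Taxon 9,Taxon 5),Taxon 6),Taxon 2)).
Changes per character on this tree: C1: 1; C2: 2; C3: 1; C4: 1; C5: 1.
Total = 6.

6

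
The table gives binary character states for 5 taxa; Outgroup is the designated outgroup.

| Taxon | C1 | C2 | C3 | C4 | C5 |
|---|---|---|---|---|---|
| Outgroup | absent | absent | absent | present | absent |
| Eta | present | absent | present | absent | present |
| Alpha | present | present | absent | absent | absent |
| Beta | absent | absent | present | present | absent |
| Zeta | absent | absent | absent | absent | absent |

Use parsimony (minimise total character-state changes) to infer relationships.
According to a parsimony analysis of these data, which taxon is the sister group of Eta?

Alpha

Character polarity is set by the outgroup: the derived state is whichever differs from the outgroup's state, so for C4 the derived state is 'absent', and for the remaining characters it is 'present'.
C1 (derived state 'present') is shared by Alpha and Eta — a synapomorphy uniting that clade.
C2 (derived state 'present') is unique to Alpha (autapomorphy; uninformative for grouping).
C3 groups Beta and Eta, which is incompatible with the clades supported by the remaining characters; treating it as convergent (homoplasy) costs fewer steps than any alternative tree.
Only Alpha, Eta, and Zeta show the derived state 'absent' for C4, supporting them as a clade.
C5: derived state 'present' in Eta only — an autapomorphy, so it tells us nothing about relationships among taxa.
Most parsimonious ingroup topology: (((Eta,Alpha),Zeta),Beta).
Eta and Alpha form a cherry on this tree, so they are sister taxa.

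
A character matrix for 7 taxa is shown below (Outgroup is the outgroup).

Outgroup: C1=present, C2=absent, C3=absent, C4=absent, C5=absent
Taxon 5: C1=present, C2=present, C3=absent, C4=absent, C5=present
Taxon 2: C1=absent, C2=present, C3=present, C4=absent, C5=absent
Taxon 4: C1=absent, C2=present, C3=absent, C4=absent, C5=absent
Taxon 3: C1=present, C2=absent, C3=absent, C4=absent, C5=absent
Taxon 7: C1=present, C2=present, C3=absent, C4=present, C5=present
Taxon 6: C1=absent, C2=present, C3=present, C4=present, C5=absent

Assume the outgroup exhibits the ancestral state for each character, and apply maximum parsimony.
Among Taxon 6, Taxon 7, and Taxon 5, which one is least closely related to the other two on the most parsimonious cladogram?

Character polarity is set by the outgroup: the derived state is whichever differs from the outgroup's state, so for C1 the derived state is 'absent', and for the remaining characters it is 'present'.
C1: derived state 'absent' in Taxon 2, Taxon 4, and Taxon 6 only — synapomorphy for {Taxon 2, Taxon 4, Taxon 6}.
Only Taxon 2, Taxon 4, Taxon 5, Taxon 6, and Taxon 7 show the derived state 'present' for C2, supporting them as a clade.
C3 (derived state 'present') is shared by Taxon 2 and Taxon 6 — a synapomorphy uniting that clade.
C4 groups Taxon 6 and Taxon 7, which is incompatible with the clades supported by the remaining characters; treating it as convergent (homoplasy) costs fewer steps than any alternative tree.
C5 (derived state 'present') is shared by Taxon 5 and Taxon 7 — a synapomorphy uniting that clade.
Most parsimonious ingroup topology: (((Taxon 5,Taxon 7),((Taxon 2,Taxon 6),Taxon 4)),Taxon 3).
Taxon 7 and Taxon 5 share a more recent common ancestor with each other than either does with Taxon 6, so Taxon 6 is the least closely related of the three.

Taxon 6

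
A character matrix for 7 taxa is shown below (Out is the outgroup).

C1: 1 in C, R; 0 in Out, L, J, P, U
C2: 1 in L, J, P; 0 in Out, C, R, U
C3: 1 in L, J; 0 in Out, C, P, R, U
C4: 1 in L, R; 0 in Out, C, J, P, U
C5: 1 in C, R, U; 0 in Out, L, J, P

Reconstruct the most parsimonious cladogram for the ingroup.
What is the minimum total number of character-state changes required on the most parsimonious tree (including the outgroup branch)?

6

The outgroup has state '0' for every character, so '1' is the derived state throughout.
C1 (derived state '1') is shared by C and R — a synapomorphy uniting that clade.
C2: derived state '1' in J, L, and P only — synapomorphy for {J, L, P}.
C3: derived state '1' in J and L only — synapomorphy for {J, L}.
C4 (state '1') occurs in L and R but conflicts with the nesting implied by the other characters — most parsimoniously interpreted as homoplasy.
Only C, R, and U show the derived state '1' for C5, supporting them as a clade.
Most parsimonious ingroup topology: (((C,R),U),((L,J),P)).
Changes per character on this tree: C1: 1; C2: 1; C3: 1; C4: 2; C5: 1.
Total = 6.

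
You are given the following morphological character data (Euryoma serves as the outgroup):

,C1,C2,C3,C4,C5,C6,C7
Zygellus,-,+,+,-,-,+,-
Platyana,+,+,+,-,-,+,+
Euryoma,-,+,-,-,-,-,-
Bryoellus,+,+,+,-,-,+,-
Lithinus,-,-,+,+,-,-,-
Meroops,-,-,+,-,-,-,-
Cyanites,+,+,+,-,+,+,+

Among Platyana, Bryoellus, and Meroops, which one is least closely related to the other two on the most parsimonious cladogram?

Character polarity is set by the outgroup: the derived state is whichever differs from the outgroup's state, so for C2 the derived state is '-', and for the remaining characters it is '+'.
C1: derived state '+' in Bryoellus, Cyanites, and Platyana only — synapomorphy for {Bryoellus, Cyanites, Platyana}.
C2 (derived state '-') is shared by Lithinus and Meroops — a synapomorphy uniting that clade.
All ingroup taxa share the derived state '+' for C3; it defines the ingroup but does not resolve relationships within it.
C4: derived state '+' in Lithinus only — an autapomorphy, so it tells us nothing about relationships among taxa.
C5: derived state '+' in Cyanites only — an autapomorphy, so it tells us nothing about relationships among taxa.
Only Bryoellus, Cyanites, Platyana, and Zygellus show the derived state '+' for C6, supporting them as a clade.
C7: derived state '+' in Cyanites and Platyana only — synapomorphy for {Cyanites, Platyana}.
Most parsimonious ingroup topology: ((((Cyanites,Platyana),Bryoellus),Zygellus),(Meroops,Lithinus)).
Platyana and Bryoellus share a more recent common ancestor with each other than either does with Meroops, so Meroops is the least closely related of the three.

Meroops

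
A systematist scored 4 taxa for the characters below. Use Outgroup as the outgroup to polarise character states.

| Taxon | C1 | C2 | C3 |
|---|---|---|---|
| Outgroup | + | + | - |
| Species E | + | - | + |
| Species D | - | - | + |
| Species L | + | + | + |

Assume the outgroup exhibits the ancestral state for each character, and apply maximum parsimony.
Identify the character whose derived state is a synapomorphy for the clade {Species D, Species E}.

C2

Character polarity is set by the outgroup: the derived state is whichever differs from the outgroup's state, so for C1, C2 the derived state is '-', and for the remaining characters it is '+'.
C1 (derived state '-') is unique to Species D (autapomorphy; uninformative for grouping).
Only Species D and Species E show the derived state '-' for C2, supporting them as a clade.
All ingroup taxa share the derived state '+' for C3; it defines the ingroup but does not resolve relationships within it.
Most parsimonious ingroup topology: ((Species E,Species D),Species L).
The clade {Species D, Species E} is supported by C2: its derived state '-' occurs in exactly those taxa and in no other taxon (including the outgroup).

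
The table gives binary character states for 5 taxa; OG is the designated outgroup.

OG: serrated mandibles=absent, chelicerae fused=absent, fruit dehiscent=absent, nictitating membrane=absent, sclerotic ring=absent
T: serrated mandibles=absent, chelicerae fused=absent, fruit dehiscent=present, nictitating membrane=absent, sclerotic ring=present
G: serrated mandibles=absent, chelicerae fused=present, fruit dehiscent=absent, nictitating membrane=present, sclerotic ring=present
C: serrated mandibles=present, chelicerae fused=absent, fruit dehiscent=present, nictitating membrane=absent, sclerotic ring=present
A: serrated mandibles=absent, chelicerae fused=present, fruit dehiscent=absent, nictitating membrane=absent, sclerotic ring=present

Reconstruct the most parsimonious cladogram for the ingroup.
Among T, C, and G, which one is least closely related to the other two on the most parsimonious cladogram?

The outgroup has state 'absent' for every character, so 'present' is the derived state throughout.
serrated mandibles: derived state 'present' in C only — an autapomorphy, so it tells us nothing about relationships among taxa.
chelicerae fused: derived state 'present' in A and G only — synapomorphy for {A, G}.
fruit dehiscent: derived state 'present' in C and T only — synapomorphy for {C, T}.
nictitating membrane (derived state 'present') is unique to G (autapomorphy; uninformative for grouping).
sclerotic ring (derived state 'present') is shared by all ingroup taxa — unites the whole ingroup.
Most parsimonious ingroup topology: ((T,C),(G,A)).
C and T share a more recent common ancestor with each other than either does with G, so G is the least closely related of the three.

G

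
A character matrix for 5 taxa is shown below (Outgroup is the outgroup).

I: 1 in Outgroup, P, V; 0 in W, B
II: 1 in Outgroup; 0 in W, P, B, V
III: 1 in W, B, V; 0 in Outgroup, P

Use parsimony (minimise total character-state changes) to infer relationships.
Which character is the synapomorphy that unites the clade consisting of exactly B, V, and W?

III

Character polarity is set by the outgroup: the derived state is whichever differs from the outgroup's state, so for I, II the derived state is '0', and for the remaining characters it is '1'.
Only B and W show the derived state '0' for I, supporting them as a clade.
All ingroup taxa share the derived state '0' for II; it defines the ingroup but does not resolve relationships within it.
Only B, V, and W show the derived state '1' for III, supporting them as a clade.
Most parsimonious ingroup topology: (((W,B),V),P).
The clade {B, V, W} is supported by III: its derived state '1' occurs in exactly those taxa and in no other taxon (including the outgroup).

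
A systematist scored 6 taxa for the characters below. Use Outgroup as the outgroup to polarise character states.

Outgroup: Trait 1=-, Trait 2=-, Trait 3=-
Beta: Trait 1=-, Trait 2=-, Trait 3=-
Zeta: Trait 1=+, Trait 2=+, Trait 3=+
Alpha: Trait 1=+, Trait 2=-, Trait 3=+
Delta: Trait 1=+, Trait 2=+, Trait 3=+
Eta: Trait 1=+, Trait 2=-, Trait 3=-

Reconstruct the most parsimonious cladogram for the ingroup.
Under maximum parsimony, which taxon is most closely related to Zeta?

The outgroup has state '-' for every character, so '+' is the derived state throughout.
Trait 1 (derived state '+') is shared by Alpha, Delta, Eta, and Zeta — a synapomorphy uniting that clade.
Trait 2 (derived state '+') is shared by Delta and Zeta — a synapomorphy uniting that clade.
Trait 3: derived state '+' in Alpha, Delta, and Zeta only — synapomorphy for {Alpha, Delta, Zeta}.
Most parsimonious ingroup topology: (Beta,(((Zeta,Delta),Alpha),Eta)).
Zeta and Delta form a cherry on this tree, so they are sister taxa.

Delta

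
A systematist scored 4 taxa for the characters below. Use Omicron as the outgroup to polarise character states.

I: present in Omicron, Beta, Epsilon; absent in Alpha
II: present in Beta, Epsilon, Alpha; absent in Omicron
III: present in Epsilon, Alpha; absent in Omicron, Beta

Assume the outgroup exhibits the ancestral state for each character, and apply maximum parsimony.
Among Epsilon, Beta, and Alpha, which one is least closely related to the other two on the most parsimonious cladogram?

Character polarity is set by the outgroup: the derived state is whichever differs from the outgroup's state, so for I the derived state is 'absent', and for the remaining characters it is 'present'.
I (derived state 'absent') is unique to Alpha (autapomorphy; uninformative for grouping).
All ingroup taxa share the derived state 'present' for II; it defines the ingroup but does not resolve relationships within it.
III (derived state 'present') is shared by Alpha and Epsilon — a synapomorphy uniting that clade.
Most parsimonious ingroup topology: (Beta,(Epsilon,Alpha)).
Epsilon and Alpha share a more recent common ancestor with each other than either does with Beta, so Beta is the least closely related of the three.

Beta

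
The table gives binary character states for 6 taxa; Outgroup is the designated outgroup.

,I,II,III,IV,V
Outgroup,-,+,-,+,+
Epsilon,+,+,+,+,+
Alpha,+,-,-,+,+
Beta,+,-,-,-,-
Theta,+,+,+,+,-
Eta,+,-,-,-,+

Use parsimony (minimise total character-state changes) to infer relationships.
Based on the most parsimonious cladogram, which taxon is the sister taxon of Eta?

Beta

Character polarity is set by the outgroup: the derived state is whichever differs from the outgroup's state, so for II, IV, V the derived state is '-', and for the remaining characters it is '+'.
All ingroup taxa share the derived state '+' for I; it defines the ingroup but does not resolve relationships within it.
Only Alpha, Beta, and Eta show the derived state '-' for II, supporting them as a clade.
III: derived state '+' in Epsilon and Theta only — synapomorphy for {Epsilon, Theta}.
IV: derived state '-' in Beta and Eta only — synapomorphy for {Beta, Eta}.
V groups Beta and Theta, which is incompatible with the clades supported by the remaining characters; treating it as convergent (homoplasy) costs fewer steps than any alternative tree.
Most parsimonious ingroup topology: ((Epsilon,Theta),(Alpha,(Beta,Eta))).
Eta and Beta form a cherry on this tree, so they are sister taxa.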